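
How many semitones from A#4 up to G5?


Solution.
Absolute semitone position = octave×12 + chromatic position
A#4: 4×12 + 10 = 58
G5: 5×12 + 7 = 67
Difference = 67 - 58 = 9
= 9 semitones


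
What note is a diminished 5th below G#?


Reasoning:
A 5th spans 5 letter names, so from G we land on C
A diminished 5th = 6 semitones below G#
Spell C at that pitch: C##
= C##


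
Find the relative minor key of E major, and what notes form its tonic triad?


Let's work it out.
The relative minor shares the major's key signature and starts on its 6th degree
6th degree = a major 6th above the tonic; a major 6th above E is C#
→ relative minor of E major is C# minor
Tonic triad of C# minor = root + minor 3rd + perfect 5th = C# E G#
= C# minor; triad = C# E G#


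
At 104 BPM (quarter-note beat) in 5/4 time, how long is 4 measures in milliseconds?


Solution.
Quarter-note beat duration = 60000 / 104 ms
Beats per measure (5/4) = 5
One measure = 5 × 60000 / 104 = 300000 / 104 ms
4 measures = 4 × 300000 / 104 = 1200000 / 104
= 11538.5 ms


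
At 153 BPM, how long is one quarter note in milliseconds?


Step by step:
One quarter-note beat = 60000 / BPM = 60000 / 153 ms
Duration = 60000 / 153
= 392.2 ms


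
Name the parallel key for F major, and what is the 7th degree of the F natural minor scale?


Working:
Parallel keys share the same tonic but differ in mode
F major → parallel is F minor
F natural minor scale: F G Ab Bb C Db Eb
= F minor; 7th degree = Eb


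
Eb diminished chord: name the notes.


Step by step:
Diminished triad = root + minor 3rd (3 semitones) + diminished 5th (6 semitones)
A triad on Eb stacks thirds, so the chord tones use letter names E-G-B
Root: Eb
Minor 3rd above Eb: Gb
Diminished 5th above Eb: Bbb
Chord = Eb Gb Bbb


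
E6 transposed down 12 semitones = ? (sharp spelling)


E6: chromatic position 4 in octave 6 → absolute = 6×12 + 4 = 76
Transpose down 12: 76 - 12 = 64
64 = 5×12 + 4 → E in octave 5
Result = E5


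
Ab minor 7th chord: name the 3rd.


Let's work it out.
Minor 7th chord = root + minor 3rd + perfect 5th + minor 7th
Seventh chords stack in thirds, so the letter names are A-C-E-G
Root: Ab
Minor 3rd above Ab: Cb
Perfect 5th above Ab: Eb
Minor 7th above Ab: Gb
The 3rd = Cb


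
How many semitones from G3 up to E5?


Absolute semitone position = octave×12 + chromatic position
G3: 3×12 + 7 = 43
E5: 5×12 + 4 = 64
Difference = 64 - 43 = 21
= 21 semitones


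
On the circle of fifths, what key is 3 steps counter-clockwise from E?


Solution.
Each counter-clockwise step moves down a perfect 5th (= up a perfect 4th)
From E: E → A → D → G
= G


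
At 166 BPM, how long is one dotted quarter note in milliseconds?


Working:
One quarter-note beat = 60000 / BPM = 60000 / 166 ms
Dotted quarter note = 3/2 × quarter note
Duration = 3/2 × 60000 / 166 = 90000 / 166
= 542.2 ms


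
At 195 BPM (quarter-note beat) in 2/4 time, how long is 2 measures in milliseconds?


Quarter-note beat duration = 60000 / 195 ms
Beats per measure (2/4) = 2
One measure = 2 × 60000 / 195 = 120000 / 195 ms
2 measures = 2 × 120000 / 195 = 240000 / 195
= 1230.8 ms


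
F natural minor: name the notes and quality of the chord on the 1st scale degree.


Solution.
F natural minor scale: F G Ab Bb C Db Eb
Diatonic triad on degree 1 stacks scale notes 1, 3, 5: F Ab C
F→Ab = 3 semitones; F→C = 7 semitones → minor triad
= F Ab C (minor)


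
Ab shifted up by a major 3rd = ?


major 3rd: 3 letter names, 4 semitones
Letter: A + 2 → C
Pitch: Ab + 4 semitones, spelled as a C → C
= C


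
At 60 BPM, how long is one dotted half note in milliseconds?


Solution.
One quarter-note beat = 60000 / BPM = 60000 / 60 ms
Dotted half note = 3 × quarter note
Duration = 3 × 60000 / 60 = 180000 / 60
= 3000.0 ms


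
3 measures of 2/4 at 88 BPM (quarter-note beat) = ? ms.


Quarter-note beat duration = 60000 / 88 ms
Beats per measure (2/4) = 2
One measure = 2 × 60000 / 88 = 120000 / 88 ms
3 measures = 3 × 120000 / 88 = 360000 / 88
= 4090.9 ms


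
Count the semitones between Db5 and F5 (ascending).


Step by step:
Absolute semitone position = octave×12 + chromatic position
Db5: 5×12 + 1 = 61
F5: 5×12 + 5 = 65
Difference = 65 - 61 = 4
= 4 semitones


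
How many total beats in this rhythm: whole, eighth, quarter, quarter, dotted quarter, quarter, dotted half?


Let's work it out.
Beat values:
  whole = 4 beats
  eighth = 0.5 beats
  quarter = 1 beat
  quarter = 1 beat
  dotted quarter = 1.5 beats
  quarter = 1 beat
  dotted half = 3 beats
Sum = 4 + 0.5 + 1 + 1 + 1.5 + 1 + 3
= 12 beats


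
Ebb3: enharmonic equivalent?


Step by step:
Enharmonic notes sound the same pitch but are spelled with different letter names
Ebb and D name the same pitch class
= D3


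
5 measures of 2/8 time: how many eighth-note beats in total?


Time signature 2/8: the bottom number 8 means the eighth note gets one count
The top number 2 means 2 eighth-note beats per measure
Total = 2 × 5 measures
= 10 eighth-note beats


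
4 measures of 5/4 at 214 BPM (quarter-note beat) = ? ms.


Quarter-note beat duration = 60000 / 214 ms
Beats per measure (5/4) = 5
One measure = 5 × 60000 / 214 = 300000 / 214 ms
4 measures = 4 × 300000 / 214 = 1200000 / 214
= 5607.5 ms


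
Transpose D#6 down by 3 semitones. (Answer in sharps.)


Let's work it out.
D#6: chromatic position 3 in octave 6 → absolute = 6×12 + 3 = 75
Transpose down 3: 75 - 3 = 72
72 = 6×12 + 0 → C in octave 6
Result = C6


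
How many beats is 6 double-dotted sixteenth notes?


Base sixteenth note = 1/4 beats
Dot 1 adds half the previous value: +1/8
Dot 2 adds half the previous value: +1/16
One double-dotted sixteenth = 1/4 + 1/8 + 1/16 = 7/16
6 of them = 6 × 7/16 = 21/8
= 21/8 beats


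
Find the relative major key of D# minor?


Let's work it out.
The relative major shares the key signature and is a minor 3rd above the minor tonic
A minor 3rd above D# is F#
→ relative major of D# minor is F# major
= F# major


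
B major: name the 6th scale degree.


Reasoning:
Major scale pattern: W-W-H-W-W-W-H (2-2-1-2-2-2-1 semitones)
Starting from B:
  B + 2 semitones → C#
  C# + 2 semitones → D#
  D# + 1 semitone → E
  E + 2 semitones → F#
  F# + 2 semitones → G#
  G# + 2 semitones → A#
  A# + 1 semitone → B
Scale: B C# D# E F# G# A#
Degree 6 = G#


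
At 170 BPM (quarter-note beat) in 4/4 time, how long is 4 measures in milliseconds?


Step by step:
Quarter-note beat duration = 60000 / 170 ms
Beats per measure (4/4) = 4
One measure = 4 × 60000 / 170 = 240000 / 170 ms
4 measures = 4 × 240000 / 170 = 960000 / 170
= 5647.1 ms


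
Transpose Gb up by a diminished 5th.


diminished 5th: 5 letter names, 6 semitones
Letter: G + 4 → D
Pitch: Gb + 6 semitones, spelled as a D → Dbb
= Dbb


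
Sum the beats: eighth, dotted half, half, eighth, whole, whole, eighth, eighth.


Step by step:
Beat values:
  eighth = 0.5 beats
  dotted half = 3 beats
  half = 2 beats
  eighth = 0.5 beats
  whole = 4 beats
  whole = 4 beats
  eighth = 0.5 beats
  eighth = 0.5 beats
Sum = 0.5 + 3 + 2 + 0.5 + 4 + 4 + 0.5 + 0.5
= 15 beats


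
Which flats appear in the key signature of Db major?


Flat major keys: C(0), F(1), Bb(2), Eb(3), Ab(4), Db(5), Gb(6), Cb(7)
Db major has 5 flats
Order of flats: Bb Eb Ab Db Gb Cb Fb → first 5: Bb, Eb, Ab, Db, Gb
= Bb, Eb, Ab, Db, Gb


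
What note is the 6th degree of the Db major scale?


Major scale pattern: W-W-H-W-W-W-H (2-2-1-2-2-2-1 semitones)
Starting from Db:
  Db + 2 semitones → Eb
  Eb + 2 semitones → F
  F + 1 semitone → Gb
  Gb + 2 semitones → Ab
  Ab + 2 semitones → Bb
  Bb + 2 semitones → C
  C + 1 semitone → Db
Scale: Db Eb F Gb Ab Bb C
Degree 6 = Bb


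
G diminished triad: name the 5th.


Solution.
Diminished triad = root + minor 3rd (3 semitones) + diminished 5th (6 semitones)
A triad on G stacks thirds, so the chord tones use letter names G-B-D
Root: G
Minor 3rd above G: Bb
Diminished 5th above G: Db
The 5th = Db


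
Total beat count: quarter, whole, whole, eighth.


Step by step:
Beat values:
  quarter = 1 beat
  whole = 4 beats
  whole = 4 beats
  eighth = 0.5 beats
Sum = 1 + 4 + 4 + 0.5
= 9.5 beats


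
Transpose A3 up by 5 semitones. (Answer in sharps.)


Solution.
A3: chromatic position 9 in octave 3 → absolute = 3×12 + 9 = 45
Transpose up 5: 45 + 5 = 50
50 = 4×12 + 2 → D in octave 4
Result = D4


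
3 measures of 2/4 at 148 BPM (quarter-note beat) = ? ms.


Let's work it out.
Quarter-note beat duration = 60000 / 148 ms
Beats per measure (2/4) = 2
One measure = 2 × 60000 / 148 = 120000 / 148 ms
3 measures = 3 × 120000 / 148 = 360000 / 148
= 2432.4 ms


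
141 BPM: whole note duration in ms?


Let's work it out.
One quarter-note beat = 60000 / BPM = 60000 / 141 ms
Whole note = 4 × quarter note
Duration = 4 × 60000 / 141 = 240000 / 141
= 1702.1 ms


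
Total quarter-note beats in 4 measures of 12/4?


Reasoning:
Time signature 12/4: the bottom number 4 means the quarter note gets one count
The top number 12 means 12 quarter-note beats per measure
Total = 12 × 4 measures
= 48 quarter-note beats


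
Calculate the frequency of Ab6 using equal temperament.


f = 440 × 2^(n/12) where n = semitones from A4
Ab6: 23 semitones from A4
f = 440 × 2^(23/12)
f = 1661.22 Hz


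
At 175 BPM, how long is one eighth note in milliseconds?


Working:
One quarter-note beat = 60000 / BPM = 60000 / 175 ms
Eighth note = 1/2 × quarter note
Duration = 1/2 × 60000 / 175 = 30000 / 175
= 171.4 ms


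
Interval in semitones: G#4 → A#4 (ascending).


Working:
Absolute semitone position = octave×12 + chromatic position
G#4: 4×12 + 8 = 56
A#4: 4×12 + 10 = 58
Difference = 58 - 56 = 2
= 2 semitones


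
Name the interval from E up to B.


Reasoning:
Letter names: E → B spans 5 letter names → a 5th
Semitones: E → B = 7 half-steps
A 5th of 7 semitones is a perfect 5th
= perfect 5th


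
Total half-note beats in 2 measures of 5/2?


Working:
Time signature 5/2: the bottom number 2 means the half note gets one count
The top number 5 means 5 half-note beats per measure
Total = 5 × 2 measures
= 10 half-note beats


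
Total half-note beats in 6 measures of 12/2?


Step by step:
Time signature 12/2: the bottom number 2 means the half note gets one count
The top number 12 means 12 half-note beats per measure
Total = 12 × 6 measures
= 72 half-note beats


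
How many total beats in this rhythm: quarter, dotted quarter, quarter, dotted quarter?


Working:
Beat values:
  quarter = 1 beat
  dotted quarter = 1.5 beats
  quarter = 1 beat
  dotted quarter = 1.5 beats
Sum = 1 + 1.5 + 1 + 1.5
= 5 beats


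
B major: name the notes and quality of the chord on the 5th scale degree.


Let's work it out.
B major scale: B C# D# E F# G# A#
Diatonic triad on degree 5 stacks scale notes 5, 7, 2: F# A# C#
F#→A# = 4 semitones; F#→C# = 7 semitones → major triad
= F# A# C# (major)


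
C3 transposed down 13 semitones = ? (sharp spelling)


Let's work it out.
C3: chromatic position 0 in octave 3 → absolute = 3×12 + 0 = 36
Transpose down 13: 36 - 13 = 23
23 = 1×12 + 11 → B in octave 1
Result = B1


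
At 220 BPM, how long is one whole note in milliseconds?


Working:
One quarter-note beat = 60000 / BPM = 60000 / 220 ms
Whole note = 4 × quarter note
Duration = 4 × 60000 / 220 = 240000 / 220
= 1090.9 ms


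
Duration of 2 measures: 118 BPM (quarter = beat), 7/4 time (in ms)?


Working:
Quarter-note beat duration = 60000 / 118 ms
Beats per measure (7/4) = 7
One measure = 7 × 60000 / 118 = 420000 / 118 ms
2 measures = 2 × 420000 / 118 = 840000 / 118
= 7118.6 ms


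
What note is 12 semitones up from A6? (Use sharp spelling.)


Solution.
A6: chromatic position 9 in octave 6 → absolute = 6×12 + 9 = 81
Transpose up 12: 81 + 12 = 93
93 = 7×12 + 9 → A in octave 7
Result = A7


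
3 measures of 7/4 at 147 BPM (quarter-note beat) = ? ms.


Solution.
Quarter-note beat duration = 60000 / 147 ms
Beats per measure (7/4) = 7
One measure = 7 × 60000 / 147 = 420000 / 147 ms
3 measures = 3 × 420000 / 147 = 1260000 / 147
= 8571.4 ms


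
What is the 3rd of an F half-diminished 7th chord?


Half-diminished 7th chord = root + minor 3rd + diminished 5th + minor 7th
Seventh chords stack in thirds, so the letter names are F-A-C-E
Root: F
Minor 3rd above F: Ab
Diminished 5th above F: Cb
Minor 7th above F: Eb
The 3rd = Ab


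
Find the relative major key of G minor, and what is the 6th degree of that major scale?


Solution.
The relative major shares the key signature and is a minor 3rd above the minor tonic
A minor 3rd above G is Bb
→ relative major of G minor is Bb major
Bb major scale: Bb C D Eb F G A
= Bb major; 6th degree = G


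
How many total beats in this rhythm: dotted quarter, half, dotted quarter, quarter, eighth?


Beat values:
  dotted quarter = 1.5 beats
  half = 2 beats
  dotted quarter = 1.5 beats
  quarter = 1 beat
  eighth = 0.5 beats
Sum = 1.5 + 2 + 1.5 + 1 + 0.5
= 6.5 beats


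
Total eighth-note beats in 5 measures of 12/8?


Time signature 12/8: the bottom number 8 means the eighth note gets one count
The top number 12 means 12 eighth-note beats per measure
Total = 12 × 5 measures
= 60 eighth-note beats


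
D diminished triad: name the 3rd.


Let's work it out.
Diminished triad = root + minor 3rd (3 semitones) + diminished 5th (6 semitones)
A triad on D stacks thirds, so the chord tones use letter names D-F-A
Root: D
Minor 3rd above D: F
Diminished 5th above D: Ab
The 3rd = F


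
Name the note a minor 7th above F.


A 7th spans 7 letter names, so from F we land on E
A minor 7th = 10 semitones above F
Spell E at that pitch: Eb
= Eb


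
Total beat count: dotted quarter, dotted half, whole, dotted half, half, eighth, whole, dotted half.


Beat values:
  dotted quarter = 1.5 beats
  dotted half = 3 beats
  whole = 4 beats
  dotted half = 3 beats
  half = 2 beats
  eighth = 0.5 beats
  whole = 4 beats
  dotted half = 3 beats
Sum = 1.5 + 3 + 4 + 3 + 2 + 0.5 + 4 + 3
= 21 beats


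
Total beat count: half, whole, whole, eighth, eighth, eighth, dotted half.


Reasoning:
Beat values:
  half = 2 beats
  whole = 4 beats
  whole = 4 beats
  eighth = 0.5 beats
  eighth = 0.5 beats
  eighth = 0.5 beats
  dotted half = 3 beats
Sum = 2 + 4 + 4 + 0.5 + 0.5 + 0.5 + 3
= 14.5 beats


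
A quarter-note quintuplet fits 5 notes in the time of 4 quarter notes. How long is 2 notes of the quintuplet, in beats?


Quintuplet: 5 notes occupy the space of 4 quarter notes
Space = 4 × 1 = 4 beats
Each quintuplet note = 4 / 5 = 4/5 beats
2 notes = 2 × 4/5 = 8/5
= 8/5 beats


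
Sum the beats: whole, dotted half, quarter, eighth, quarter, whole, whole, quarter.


Reasoning:
Beat values:
  whole = 4 beats
  dotted half = 3 beats
  quarter = 1 beat
  eighth = 0.5 beats
  quarter = 1 beat
  whole = 4 beats
  whole = 4 beats
  quarter = 1 beat
Sum = 4 + 3 + 1 + 0.5 + 1 + 4 + 4 + 1
= 18.5 beats


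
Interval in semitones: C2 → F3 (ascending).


Step by step:
Absolute semitone position = octave×12 + chromatic position
C2: 2×12 + 0 = 24
F3: 3×12 + 5 = 41
Difference = 41 - 24 = 17
= 17 semitones


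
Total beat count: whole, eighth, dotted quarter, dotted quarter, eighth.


Let's work it out.
Beat values:
  whole = 4 beats
  eighth = 0.5 beats
  dotted quarter = 1.5 beats
  dotted quarter = 1.5 beats
  eighth = 0.5 beats
Sum = 4 + 0.5 + 1.5 + 1.5 + 0.5
= 8 beats


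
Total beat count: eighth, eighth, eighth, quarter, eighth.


Beat values:
  eighth = 0.5 beats
  eighth = 0.5 beats
  eighth = 0.5 beats
  quarter = 1 beat
  eighth = 0.5 beats
Sum = 0.5 + 0.5 + 0.5 + 1 + 0.5
= 3 beats


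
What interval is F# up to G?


Letter names: F → G spans 2 letter names → a 2nd
Semitones: F# → G = 1 half-step
A 2nd of 1 semitone is a minor 2nd
= minor 2nd


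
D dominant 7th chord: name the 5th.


Let's work it out.
Dominant 7th chord = root + major 3rd + perfect 5th + minor 7th
Seventh chords stack in thirds, so the letter names are D-F-A-C
Root: D
Major 3rd above D: F#
Perfect 5th above D: A
Minor 7th above D: C
The 5th = A


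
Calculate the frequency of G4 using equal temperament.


Reasoning:
f = 440 × 2^(n/12) where n = semitones from A4
G4: -2 semitones from A4
f = 440 × 2^(-2/12)
f = 392.00 Hz


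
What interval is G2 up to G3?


Letter names: G → G spans 8 letter names → an octave
Semitones: G2 → G3 = 12 half-steps
An octave of 12 semitones is a perfect octave
= perfect octave


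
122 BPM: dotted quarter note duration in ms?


One quarter-note beat = 60000 / BPM = 60000 / 122 ms
Dotted quarter note = 3/2 × quarter note
Duration = 3/2 × 60000 / 122 = 90000 / 122
= 737.7 ms


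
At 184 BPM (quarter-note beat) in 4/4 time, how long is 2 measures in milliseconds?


Working:
Quarter-note beat duration = 60000 / 184 ms
Beats per measure (4/4) = 4
One measure = 4 × 60000 / 184 = 240000 / 184 ms
2 measures = 2 × 240000 / 184 = 480000 / 184
= 2608.7 ms


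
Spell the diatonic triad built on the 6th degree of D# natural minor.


Reasoning:
D# natural minor scale: D# E# F# G# A# B C#
Diatonic triad on degree 6 stacks scale notes 6, 1, 3: B D# F#
B→D# = 4 semitones; B→F# = 7 semitones → major triad
= B D# F# (major)


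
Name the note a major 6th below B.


Reasoning:
A 6th spans 6 letter names, so from B we land on D
A major 6th = 9 semitones below B
Spell D at that pitch: D
= D


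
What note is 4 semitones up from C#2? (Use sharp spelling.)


Reasoning:
C#2: chromatic position 1 in octave 2 → absolute = 2×12 + 1 = 25
Transpose up 4: 25 + 4 = 29
29 = 2×12 + 5 → F in octave 2
Result = F2


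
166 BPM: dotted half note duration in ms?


Reasoning:
One quarter-note beat = 60000 / BPM = 60000 / 166 ms
Dotted half note = 3 × quarter note
Duration = 3 × 60000 / 166 = 180000 / 166
= 1084.3 ms


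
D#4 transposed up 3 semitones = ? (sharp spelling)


D#4: chromatic position 3 in octave 4 → absolute = 4×12 + 3 = 51
Transpose up 3: 51 + 3 = 54
54 = 4×12 + 6 → F# in octave 4
Result = F#4


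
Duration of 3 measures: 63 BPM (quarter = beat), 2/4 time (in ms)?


Step by step:
Quarter-note beat duration = 60000 / 63 ms
Beats per measure (2/4) = 2
One measure = 2 × 60000 / 63 = 120000 / 63 ms
3 measures = 3 × 120000 / 63 = 360000 / 63
= 5714.3 ms


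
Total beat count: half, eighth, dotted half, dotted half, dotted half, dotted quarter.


Reasoning:
Beat values:
  half = 2 beats
  eighth = 0.5 beats
  dotted half = 3 beats
  dotted half = 3 beats
  dotted half = 3 beats
  dotted quarter = 1.5 beats
Sum = 2 + 0.5 + 3 + 3 + 3 + 1.5
= 13 beats


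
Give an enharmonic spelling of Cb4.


Enharmonic notes sound the same pitch but are spelled with different letter names
Cb and B name the same pitch class
Octave numbers change at C, so Cb4 = B3
= B3


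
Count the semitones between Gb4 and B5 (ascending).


Absolute semitone position = octave×12 + chromatic position
Gb4: 4×12 + 6 = 54
B5: 5×12 + 11 = 71
Difference = 71 - 54 = 17
= 17 semitones


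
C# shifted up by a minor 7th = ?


minor 7th: 7 letter names, 10 semitones
Letter: C + 6 → B
Pitch: C# + 10 semitones, spelled as a B → B
= B


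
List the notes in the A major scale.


Working:
Major scale pattern: W-W-H-W-W-W-H (2-2-1-2-2-2-1 semitones)
Starting from A:
  A + 2 semitones → B
  B + 2 semitones → C#
  C# + 1 semitone → D
  D + 2 semitones → E
  E + 2 semitones → F#
  F# + 2 semitones → G#
  G# + 1 semitone → A
Scale = A B C# D E F# G#


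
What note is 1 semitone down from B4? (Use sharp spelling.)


B4: chromatic position 11 in octave 4 → absolute = 4×12 + 11 = 59
Transpose down 1: 59 - 1 = 58
58 = 4×12 + 10 → A# in octave 4
Result = A#4


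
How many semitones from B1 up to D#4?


Absolute semitone position = octave×12 + chromatic position
B1: 1×12 + 11 = 23
D#4: 4×12 + 3 = 51
Difference = 51 - 23 = 28
= 28 semitones


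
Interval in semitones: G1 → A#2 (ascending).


Absolute semitone position = octave×12 + chromatic position
G1: 1×12 + 7 = 19
A#2: 2×12 + 10 = 34
Difference = 34 - 19 = 15
= 15 semitones


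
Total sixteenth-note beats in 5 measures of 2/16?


Solution.
Time signature 2/16: the bottom number 16 means the sixteenth note gets one count
The top number 2 means 2 sixteenth-note beats per measure
Total = 2 × 5 measures
= 10 sixteenth-note beats


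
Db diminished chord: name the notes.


Reasoning:
Diminished triad = root + minor 3rd (3 semitones) + diminished 5th (6 semitones)
A triad on Db stacks thirds, so the chord tones use letter names D-F-A
Root: Db
Minor 3rd above Db: Fb
Diminished 5th above Db: Abb
Chord = Db Fb Abb


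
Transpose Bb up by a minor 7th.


Solution.
minor 7th: 7 letter names, 10 semitones
Letter: B + 6 → A
Pitch: Bb + 10 semitones, spelled as an A → Ab
= Ab


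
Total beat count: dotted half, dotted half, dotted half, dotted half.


Working:
Beat values:
  dotted half = 3 beats
  dotted half = 3 beats
  dotted half = 3 beats
  dotted half = 3 beats
Sum = 3 + 3 + 3 + 3
= 12 beats


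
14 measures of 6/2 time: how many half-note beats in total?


Time signature 6/2: the bottom number 2 means the half note gets one count
The top number 6 means 6 half-note beats per measure
Total = 6 × 14 measures
= 84 half-note beats


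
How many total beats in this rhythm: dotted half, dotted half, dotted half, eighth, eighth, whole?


Beat values:
  dotted half = 3 beats
  dotted half = 3 beats
  dotted half = 3 beats
  eighth = 0.5 beats
  eighth = 0.5 beats
  whole = 4 beats
Sum = 3 + 3 + 3 + 0.5 + 0.5 + 4
= 14 beats


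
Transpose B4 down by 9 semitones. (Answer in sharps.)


Solution.
B4: chromatic position 11 in octave 4 → absolute = 4×12 + 11 = 59
Transpose down 9: 59 - 9 = 50
50 = 4×12 + 2 → D in octave 4
Result = D4


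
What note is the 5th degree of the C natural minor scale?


Working:
Natural minor scale pattern: W-H-W-W-H-W-W (2-1-2-2-1-2-2 semitones)
Starting from C:
  C + 2 semitones → D
  D + 1 semitone → Eb
  Eb + 2 semitones → F
  F + 2 semitones → G
  G + 1 semitone → Ab
  Ab + 2 semitones → Bb
  Bb + 2 semitones → C
Scale: C D Eb F G Ab Bb
Degree 5 = G


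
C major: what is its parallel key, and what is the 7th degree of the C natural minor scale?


Reasoning:
Parallel keys share the same tonic but differ in mode
C major → parallel is C minor
C natural minor scale: C D Eb F G Ab Bb
= C minor; 7th degree = Bb


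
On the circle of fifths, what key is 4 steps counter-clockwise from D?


Reasoning:
Each counter-clockwise step moves down a perfect 5th (= up a perfect 4th)
From D: D → G → C → F → Bb
= Bb


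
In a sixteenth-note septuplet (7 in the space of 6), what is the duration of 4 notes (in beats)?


Working:
Septuplet: 7 notes occupy the space of 6 sixteenth notes
Space = 6 × 1/4 = 3/2 beats
Each septuplet note = 3/2 / 7 = 3/14 beats
4 notes = 4 × 3/14 = 6/7
= 6/7 beats


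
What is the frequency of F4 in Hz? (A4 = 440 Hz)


Working:
f = 440 × 2^(n/12) where n = semitones from A4
F4: -4 semitones from A4
f = 440 × 2^(-4/12)
f = 349.23 Hz


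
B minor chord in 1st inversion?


Root position: B D F#
1st inversion: move root up an octave
Bass note: D
Notes (bottom to top) = D F# B


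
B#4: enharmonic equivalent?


Working:
Enharmonic notes sound the same pitch but are spelled with different letter names
B# and C name the same pitch class
Octave numbers change at C, so B#4 = C5
= C5


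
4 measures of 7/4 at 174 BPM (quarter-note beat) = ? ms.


Reasoning:
Quarter-note beat duration = 60000 / 174 ms
Beats per measure (7/4) = 7
One measure = 7 × 60000 / 174 = 420000 / 174 ms
4 measures = 4 × 420000 / 174 = 1680000 / 174
= 9655.2 ms


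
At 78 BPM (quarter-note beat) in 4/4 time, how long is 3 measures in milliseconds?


Quarter-note beat duration = 60000 / 78 ms
Beats per measure (4/4) = 4
One measure = 4 × 60000 / 78 = 240000 / 78 ms
3 measures = 3 × 240000 / 78 = 720000 / 78
= 9230.8 ms


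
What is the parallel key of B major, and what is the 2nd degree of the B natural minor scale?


Let's work it out.
Parallel keys share the same tonic but differ in mode
B major → parallel is B minor
B natural minor scale: B C# D E F# G A
= B minor; 2nd degree = C#


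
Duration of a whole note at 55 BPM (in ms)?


Step by step:
One quarter-note beat = 60000 / BPM = 60000 / 55 ms
Whole note = 4 × quarter note
Duration = 4 × 60000 / 55 = 240000 / 55
= 4363.6 ms


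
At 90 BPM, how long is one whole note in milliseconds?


Step by step:
One quarter-note beat = 60000 / BPM = 60000 / 90 ms
Whole note = 4 × quarter note
Duration = 4 × 60000 / 90 = 240000 / 90
= 2666.7 ms


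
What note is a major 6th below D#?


A 6th spans 6 letter names, so from D we land on F
A major 6th = 9 semitones below D#
Spell F at that pitch: F#
= F#


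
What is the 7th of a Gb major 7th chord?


Step by step:
Major 7th chord = root + major 3rd + perfect 5th + major 7th
Seventh chords stack in thirds, so the letter names are G-B-D-F
Root: Gb
Major 3rd above Gb: Bb
Perfect 5th above Gb: Db
Major 7th above Gb: F
The 7th = F


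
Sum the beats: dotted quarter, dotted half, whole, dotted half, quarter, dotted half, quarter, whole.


Beat values:
  dotted quarter = 1.5 beats
  dotted half = 3 beats
  whole = 4 beats
  dotted half = 3 beats
  quarter = 1 beat
  dotted half = 3 beats
  quarter = 1 beat
  whole = 4 beats
Sum = 1.5 + 3 + 4 + 3 + 1 + 3 + 1 + 4
= 20.5 beats


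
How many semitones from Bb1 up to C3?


Let's work it out.
Absolute semitone position = octave×12 + chromatic position
Bb1: 1×12 + 10 = 22
C3: 3×12 + 0 = 36
Difference = 36 - 22 = 14
= 14 semitones


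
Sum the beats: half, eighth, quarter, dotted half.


Working:
Beat values:
  half = 2 beats
  eighth = 0.5 beats
  quarter = 1 beat
  dotted half = 3 beats
Sum = 2 + 0.5 + 1 + 3
= 6.5 beats


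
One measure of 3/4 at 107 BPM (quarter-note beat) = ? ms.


Working:
Quarter-note beat duration = 60000 / 107 ms
Beats per measure (3/4) = 3
One measure = 3 × 60000 / 107 = 180000 / 107 ms
= 1682.2 ms


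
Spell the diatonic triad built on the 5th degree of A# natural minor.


A# natural minor scale: A# B# C# D# E# F# G#
Diatonic triad on degree 5 stacks scale notes 5, 7, 2: E# G# B#
E#→G# = 3 semitones; E#→B# = 7 semitones → minor triad
= E# G# B# (minor)


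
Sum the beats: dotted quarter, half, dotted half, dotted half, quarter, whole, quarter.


Beat values:
  dotted quarter = 1.5 beats
  half = 2 beats
  dotted half = 3 beats
  dotted half = 3 beats
  quarter = 1 beat
  whole = 4 beats
  quarter = 1 beat
Sum = 1.5 + 2 + 3 + 3 + 1 + 4 + 1
= 15.5 beats


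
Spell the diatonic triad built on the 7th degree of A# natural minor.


Reasoning:
A# natural minor scale: A# B# C# D# E# F# G#
Diatonic triad on degree 7 stacks scale notes 7, 2, 4: G# B# D#
G#→B# = 4 semitones; G#→D# = 7 semitones → major triad
= G# B# D# (major)


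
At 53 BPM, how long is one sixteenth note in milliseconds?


Step by step:
One quarter-note beat = 60000 / BPM = 60000 / 53 ms
Sixteenth note = 1/4 × quarter note
Duration = 1/4 × 60000 / 53 = 15000 / 53
= 283.0 ms


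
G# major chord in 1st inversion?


Reasoning:
Root position: G# B# D#
1st inversion: move root up an octave
Bass note: B#
Notes (bottom to top) = B# D# G#


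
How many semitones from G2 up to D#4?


Working:
Absolute semitone position = octave×12 + chromatic position
G2: 2×12 + 7 = 31
D#4: 4×12 + 3 = 51
Difference = 51 - 31 = 20
= 20 semitones


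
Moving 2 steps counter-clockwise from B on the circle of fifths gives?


Step by step:
Each counter-clockwise step moves down a perfect 5th (= up a perfect 4th)
From B: B → E → A
= A


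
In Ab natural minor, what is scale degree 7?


Natural minor scale pattern: W-H-W-W-H-W-W (2-1-2-2-1-2-2 semitones)
Starting from Ab:
  Ab + 2 semitones → Bb
  Bb + 1 semitone → Cb
  Cb + 2 semitones → Db
  Db + 2 semitones → Eb
  Eb + 1 semitone → Fb
  Fb + 2 semitones → Gb
  Gb + 2 semitones → Ab
Scale: Ab Bb Cb Db Eb Fb Gb
Degree 7 = Gb


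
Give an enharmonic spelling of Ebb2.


Step by step:
Enharmonic notes sound the same pitch but are spelled with different letter names
Ebb and D name the same pitch class
= D2


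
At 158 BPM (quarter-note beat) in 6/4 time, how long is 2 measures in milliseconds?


Step by step:
Quarter-note beat duration = 60000 / 158 ms
Beats per measure (6/4) = 6
One measure = 6 × 60000 / 158 = 360000 / 158 ms
2 measures = 2 × 360000 / 158 = 720000 / 158
= 4557.0 ms


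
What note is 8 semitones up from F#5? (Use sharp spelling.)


Let's work it out.
F#5: chromatic position 6 in octave 5 → absolute = 5×12 + 6 = 66
Transpose up 8: 66 + 8 = 74
74 = 6×12 + 2 → D in octave 6
Result = D6


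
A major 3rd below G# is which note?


Solution.
A 3rd spans 3 letter names, so from G we land on E
A major 3rd = 4 semitones below G#
Spell E at that pitch: E
= E


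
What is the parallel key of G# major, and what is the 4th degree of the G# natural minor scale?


Reasoning:
Parallel keys share the same tonic but differ in mode
G# major → parallel is G# minor
G# natural minor scale: G# A# B C# D# E F#
= G# minor; 4th degree = C#


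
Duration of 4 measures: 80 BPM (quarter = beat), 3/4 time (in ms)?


Quarter-note beat duration = 60000 / 80 ms
Beats per measure (3/4) = 3
One measure = 3 × 60000 / 80 = 180000 / 80 ms
4 measures = 4 × 180000 / 80 = 720000 / 80
= 9000.0 ms


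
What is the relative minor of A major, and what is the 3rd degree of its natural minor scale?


Working:
The relative minor shares the major's key signature and starts on its 6th degree
6th degree = a major 6th above the tonic; a major 6th above A is F#
→ relative minor of A major is F# minor
F# natural minor scale: F# G# A B C# D E
= F# minor; 3rd degree = A


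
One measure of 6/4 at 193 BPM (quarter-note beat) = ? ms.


Step by step:
Quarter-note beat duration = 60000 / 193 ms
Beats per measure (6/4) = 6
One measure = 6 × 60000 / 193 = 360000 / 193 ms
= 1865.3 ms


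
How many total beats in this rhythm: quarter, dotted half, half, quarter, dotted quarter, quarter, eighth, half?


Solution.
Beat values:
  quarter = 1 beat
  dotted half = 3 beats
  half = 2 beats
  quarter = 1 beat
  dotted quarter = 1.5 beats
  quarter = 1 beat
  eighth = 0.5 beats
  half = 2 beats
Sum = 1 + 3 + 2 + 1 + 1.5 + 1 + 0.5 + 2
= 12 beats


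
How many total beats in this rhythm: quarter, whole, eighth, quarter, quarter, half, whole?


Let's work it out.
Beat values:
  quarter = 1 beat
  whole = 4 beats
  eighth = 0.5 beats
  quarter = 1 beat
  quarter = 1 beat
  half = 2 beats
  whole = 4 beats
Sum = 1 + 4 + 0.5 + 1 + 1 + 2 + 4
= 13.5 beats


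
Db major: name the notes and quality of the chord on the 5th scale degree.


Step by step:
Db major scale: Db Eb F Gb Ab Bb C
Diatonic triad on degree 5 stacks scale notes 5, 7, 2: Ab C Eb
Ab→C = 4 semitones; Ab→Eb = 7 semitones → major triad
= Ab C Eb (major)


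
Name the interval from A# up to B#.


Letter names: A → B spans 2 letter names → a 2nd
Semitones: A# → B# = 2 half-steps
A 2nd of 2 semitones is a major 2nd
= major 2nd


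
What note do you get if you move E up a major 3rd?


Step by step:
major 3rd: 3 letter names, 4 semitones
Letter: E + 2 → G
Pitch: E + 4 semitones, spelled as a G → G#
= G#


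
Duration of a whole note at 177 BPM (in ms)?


Let's work it out.
One quarter-note beat = 60000 / BPM = 60000 / 177 ms
Whole note = 4 × quarter note
Duration = 4 × 60000 / 177 = 240000 / 177
= 1355.9 ms


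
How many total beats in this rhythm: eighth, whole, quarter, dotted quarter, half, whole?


Beat values:
  eighth = 0.5 beats
  whole = 4 beats
  quarter = 1 beat
  dotted quarter = 1.5 beats
  half = 2 beats
  whole = 4 beats
Sum = 0.5 + 4 + 1 + 1.5 + 2 + 4
= 13 beats


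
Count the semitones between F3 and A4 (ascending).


Solution.
Absolute semitone position = octave×12 + chromatic position
F3: 3×12 + 5 = 41
A4: 4×12 + 9 = 57
Difference = 57 - 41 = 16
= 16 semitones


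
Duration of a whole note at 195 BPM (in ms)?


One quarter-note beat = 60000 / BPM = 60000 / 195 ms
Whole note = 4 × quarter note
Duration = 4 × 60000 / 195 = 240000 / 195
= 1230.8 ms


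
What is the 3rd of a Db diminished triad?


Working:
Diminished triad = root + minor 3rd (3 semitones) + diminished 5th (6 semitones)
A triad on Db stacks thirds, so the chord tones use letter names D-F-A
Root: Db
Minor 3rd above Db: Fb
Diminished 5th above Db: Abb
The 3rd = Fb


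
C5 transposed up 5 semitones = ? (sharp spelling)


Solution.
C5: chromatic position 0 in octave 5 → absolute = 5×12 + 0 = 60
Transpose up 5: 60 + 5 = 65
65 = 5×12 + 5 → F in octave 5
Result = F5


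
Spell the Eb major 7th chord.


Working:
Major 7th chord = root + major 3rd + perfect 5th + major 7th
Seventh chords stack in thirds, so the letter names are E-G-B-D
Root: Eb
Major 3rd above Eb: G
Perfect 5th above Eb: Bb
Major 7th above Eb: D
Chord = Eb G Bb D


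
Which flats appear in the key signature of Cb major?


Step by step:
Flat major keys: C(0), F(1), Bb(2), Eb(3), Ab(4), Db(5), Gb(6), Cb(7)
Cb major has 7 flats
Order of flats: Bb Eb Ab Db Gb Cb Fb → first 7: Bb, Eb, Ab, Db, Gb, Cb, Fb
= Bb, Eb, Ab, Db, Gb, Cb, Fb


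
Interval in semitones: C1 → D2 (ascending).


Let's work it out.
Absolute semitone position = octave×12 + chromatic position
C1: 1×12 + 0 = 12
D2: 2×12 + 2 = 26
Difference = 26 - 12 = 14
= 14 semitones


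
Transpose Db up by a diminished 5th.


diminished 5th: 5 letter names, 6 semitones
Letter: D + 4 → A
Pitch: Db + 6 semitones, spelled as an A → Abb
= Abb


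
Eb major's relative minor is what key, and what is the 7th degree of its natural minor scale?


The relative minor shares the major's key signature and starts on its 6th degree
6th degree = a major 6th above the tonic; a major 6th above Eb is C
→ relative minor of Eb major is C minor
C natural minor scale: C D Eb F G Ab Bb
= C minor; 7th degree = Bb


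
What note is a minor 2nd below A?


Working:
A 2nd spans 2 letter names, so from A we land on G
A minor 2nd = 1 semitone below A
Spell G at that pitch: G#
= G#


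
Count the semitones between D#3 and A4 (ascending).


Let's work it out.
Absolute semitone position = octave×12 + chromatic position
D#3: 3×12 + 3 = 39
A4: 4×12 + 9 = 57
Difference = 57 - 39 = 18
= 18 semitones


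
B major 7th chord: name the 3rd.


Major 7th chord = root + major 3rd + perfect 5th + major 7th
Seventh chords stack in thirds, so the letter names are B-D-F-A
Root: B
Major 3rd above B: D#
Perfect 5th above B: F#
Major 7th above B: A#
The 3rd = D#


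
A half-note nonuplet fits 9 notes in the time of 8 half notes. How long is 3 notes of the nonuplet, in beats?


Nonuplet: 9 notes occupy the space of 8 half notes
Space = 8 × 2 = 16 beats
Each nonuplet note = 16 / 9 = 16/9 beats
3 notes = 3 × 16/9 = 16/3
= 16/3 beats


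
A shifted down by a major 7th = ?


Let's work it out.
major 7th: 7 letter names, 11 semitones
Letter: A - 6 → B
Pitch: A - 11 semitones, spelled as a B → Bb
= Bb


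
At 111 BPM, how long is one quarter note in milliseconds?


One quarter-note beat = 60000 / BPM = 60000 / 111 ms
Duration = 60000 / 111
= 540.5 ms


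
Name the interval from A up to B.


Solution.
Letter names: A → B spans 2 letter names → a 2nd
Semitones: A → B = 2 half-steps
A 2nd of 2 semitones is a major 2nd
= major 2nd


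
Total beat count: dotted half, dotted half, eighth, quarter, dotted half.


Solution.
Beat values:
  dotted half = 3 beats
  dotted half = 3 beats
  eighth = 0.5 beats
  quarter = 1 beat
  dotted half = 3 beats
Sum = 3 + 3 + 0.5 + 1 + 3
= 10.5 beats


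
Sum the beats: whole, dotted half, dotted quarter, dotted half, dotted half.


Solution.
Beat values:
  whole = 4 beats
  dotted half = 3 beats
  dotted quarter = 1.5 beats
  dotted half = 3 beats
  dotted half = 3 beats
Sum = 4 + 3 + 1.5 + 3 + 3
= 14.5 beats


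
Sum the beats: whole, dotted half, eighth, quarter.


Beat values:
  whole = 4 beats
  dotted half = 3 beats
  eighth = 0.5 beats
  quarter = 1 beat
Sum = 4 + 3 + 0.5 + 1
= 8.5 beats


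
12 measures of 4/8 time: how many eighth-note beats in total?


Time signature 4/8: the bottom number 8 means the eighth note gets one count
The top number 4 means 4 eighth-note beats per measure
Total = 4 × 12 measures
= 48 eighth-note beats


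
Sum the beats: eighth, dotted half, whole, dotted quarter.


Step by step:
Beat values:
  eighth = 0.5 beats
  dotted half = 3 beats
  whole = 4 beats
  dotted quarter = 1.5 beats
Sum = 0.5 + 3 + 4 + 1.5
= 9 beats


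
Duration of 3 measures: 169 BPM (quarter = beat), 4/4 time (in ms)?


Quarter-note beat duration = 60000 / 169 ms
Beats per measure (4/4) = 4
One measure = 4 × 60000 / 169 = 240000 / 169 ms
3 measures = 3 × 240000 / 169 = 720000 / 169
= 4260.4 ms


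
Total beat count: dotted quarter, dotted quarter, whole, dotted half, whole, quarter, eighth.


Beat values:
  dotted quarter = 1.5 beats
  dotted quarter = 1.5 beats
  whole = 4 beats
  dotted half = 3 beats
  whole = 4 beats
  quarter = 1 beat
  eighth = 0.5 beats
Sum = 1.5 + 1.5 + 4 + 3 + 4 + 1 + 0.5
= 15.5 beats


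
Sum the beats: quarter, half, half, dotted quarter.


Beat values:
  quarter = 1 beat
  half = 2 beats
  half = 2 beats
  dotted quarter = 1.5 beats
Sum = 1 + 2 + 2 + 1.5
= 6.5 beats


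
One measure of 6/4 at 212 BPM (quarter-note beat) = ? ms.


Working:
Quarter-note beat duration = 60000 / 212 ms
Beats per measure (6/4) = 6
One measure = 6 × 60000 / 212 = 360000 / 212 ms
= 1698.1 ms


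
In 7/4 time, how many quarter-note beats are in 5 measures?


Solution.
Time signature 7/4: the bottom number 4 means the quarter note gets one count
The top number 7 means 7 quarter-note beats per measure
Total = 7 × 5 measures
= 35 quarter-note beats


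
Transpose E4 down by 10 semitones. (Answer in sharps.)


Reasoning:
E4: chromatic position 4 in octave 4 → absolute = 4×12 + 4 = 52
Transpose down 10: 52 - 10 = 42
42 = 3×12 + 6 → F# in octave 3
Result = F#3


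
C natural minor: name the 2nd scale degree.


Natural minor scale pattern: W-H-W-W-H-W-W (2-1-2-2-1-2-2 semitones)
Starting from C:
  C + 2 semitones → D
  D + 1 semitone → Eb
  Eb + 2 semitones → F
  F + 2 semitones → G
  G + 1 semitone → Ab
  Ab + 2 semitones → Bb
  Bb + 2 semitones → C
Scale: C D Eb F G Ab Bb
Degree 2 = D


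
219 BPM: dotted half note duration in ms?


One quarter-note beat = 60000 / BPM = 60000 / 219 ms
Dotted half note = 3 × quarter note
Duration = 3 × 60000 / 219 = 180000 / 219
= 821.9 ms


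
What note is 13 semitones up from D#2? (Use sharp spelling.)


Let's work it out.
D#2: chromatic position 3 in octave 2 → absolute = 2×12 + 3 = 27
Transpose up 13: 27 + 13 = 40
40 = 3×12 + 4 → E in octave 3
Result = E3


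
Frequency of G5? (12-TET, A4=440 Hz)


Reasoning:
f = 440 × 2^(n/12) where n = semitones from A4
G5: 10 semitones from A4
f = 440 × 2^(10/12)
f = 783.99 Hz


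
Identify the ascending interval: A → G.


Letter names: A → G spans 7 letter names → a 7th
Semitones: A → G = 10 half-steps
A 7th of 10 semitones is a minor 7th
= minor 7th
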